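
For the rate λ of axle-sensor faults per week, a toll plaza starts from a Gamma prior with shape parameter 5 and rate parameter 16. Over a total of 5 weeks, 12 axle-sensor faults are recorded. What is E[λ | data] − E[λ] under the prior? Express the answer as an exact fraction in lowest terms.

167/336

Total count 12 over total exposure 5 weeks.
By Gamma–Poisson conjugacy, the posterior is Gamma(α + Σx, β + Σt) = Gamma(5 + 12, 16 + 5) = Gamma(17, 21).
Posterior mean = 17/21 = 17/21; prior mean = 5/16 = 5/16. Difference = 17/21 − 5/16 = 167/336.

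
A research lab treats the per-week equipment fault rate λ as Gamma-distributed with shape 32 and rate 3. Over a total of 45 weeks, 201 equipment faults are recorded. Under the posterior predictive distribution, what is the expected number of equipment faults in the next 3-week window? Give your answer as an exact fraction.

233/16

Total count 201 over total exposure 45 weeks.
Conjugate update: add total count to the shape and total exposure to the rate, giving Gamma(233, 48).
Predictive mean over a 3-week window = T·E[λ|data] = 3·233/48 = 233/16.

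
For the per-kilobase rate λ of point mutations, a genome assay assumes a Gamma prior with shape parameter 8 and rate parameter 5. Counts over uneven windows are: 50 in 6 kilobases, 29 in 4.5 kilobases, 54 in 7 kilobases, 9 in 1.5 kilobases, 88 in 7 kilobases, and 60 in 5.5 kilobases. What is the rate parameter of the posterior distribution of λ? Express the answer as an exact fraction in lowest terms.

Total count: 50 + 29 + 54 + 9 + 88 + 60 = 290.
Total exposure: 6 + 4.5 + 7 + 1.5 + 7 + 5.5 = 31.5 kilobases.
Posterior: α' = 8 + 290 = 298, β' = 5 + 31.5 = 73/2.

73/2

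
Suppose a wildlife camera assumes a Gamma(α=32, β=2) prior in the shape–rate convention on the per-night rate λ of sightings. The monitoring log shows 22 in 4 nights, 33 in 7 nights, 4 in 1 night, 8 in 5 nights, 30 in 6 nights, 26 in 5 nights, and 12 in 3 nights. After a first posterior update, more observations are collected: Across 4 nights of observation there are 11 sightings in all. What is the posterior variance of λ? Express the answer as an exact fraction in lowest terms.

Total count: 22 + 33 + 4 + 8 + 30 + 26 + 12 = 135.
Total exposure: 4 + 7 + 1 + 5 + 6 + 5 + 3 = 31 nights.
After the first batch: Gamma(32 + 135, 2 + 31) = Gamma(167, 33).
Total count 11 over total exposure 4 nights.
After the second batch: Gamma(167 + 11, 33 + 4) = Gamma(178, 37).
Posterior variance = α'/β'² = 178/1369.

178/1369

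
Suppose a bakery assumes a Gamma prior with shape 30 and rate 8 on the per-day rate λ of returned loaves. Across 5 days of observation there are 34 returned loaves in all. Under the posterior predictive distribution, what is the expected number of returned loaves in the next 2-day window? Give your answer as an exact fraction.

128/13

Total count 34 over total exposure 5 days.
Conjugate update: add total count to the shape and total exposure to the rate, giving Gamma(64, 13).
Predictive mean over a 2-day window = T·E[λ|data] = 2·64/13 = 128/13.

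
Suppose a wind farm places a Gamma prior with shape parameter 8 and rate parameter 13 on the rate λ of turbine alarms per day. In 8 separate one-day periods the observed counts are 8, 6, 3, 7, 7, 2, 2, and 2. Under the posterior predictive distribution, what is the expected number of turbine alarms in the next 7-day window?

15

Total count: 8 + 6 + 3 + 7 + 7 + 2 + 2 + 2 = 37.
Total exposure: 8 days.
Gamma(α, β) with Poisson data over total exposure Σt gives posterior Gamma(α+Σx, β+Σt) = Gamma(45, 21).
Predictive mean over a 7-day window = T·E[λ|data] = 7·45/21 = 15.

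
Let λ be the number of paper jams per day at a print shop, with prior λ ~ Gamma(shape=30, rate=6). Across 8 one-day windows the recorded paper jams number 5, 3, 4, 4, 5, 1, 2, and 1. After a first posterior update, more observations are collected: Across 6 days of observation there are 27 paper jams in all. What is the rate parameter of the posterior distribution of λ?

Total count: 5 + 3 + 4 + 4 + 5 + 1 + 2 + 1 = 25.
Total exposure: 8 days.
After the first batch: Gamma(30 + 25, 6 + 8) = Gamma(55, 14).
Total count 27 over total exposure 6 days.
After the second batch: Gamma(55 + 27, 14 + 6) = Gamma(82, 20).

20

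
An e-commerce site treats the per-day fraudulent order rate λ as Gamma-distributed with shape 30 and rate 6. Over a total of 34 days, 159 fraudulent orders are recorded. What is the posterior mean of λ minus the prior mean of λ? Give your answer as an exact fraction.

-11/40

Total count 159 over total exposure 34 days.
By Gamma–Poisson conjugacy, the posterior is Gamma(α + Σx, β + Σt) = Gamma(30 + 159, 6 + 34) = Gamma(189, 40).
Posterior mean = 189/40 = 189/40; prior mean = 30/6 = 5. Difference = 189/40 − 5 = -11/40.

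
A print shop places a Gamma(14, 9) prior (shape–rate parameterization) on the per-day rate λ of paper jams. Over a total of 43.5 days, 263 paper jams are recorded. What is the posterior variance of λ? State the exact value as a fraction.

Total count 263 over total exposure 43.5 days.
Gamma(α, β) with Poisson data over total exposure Σt gives posterior Gamma(α+Σx, β+Σt) = Gamma(277, 105/2).
Posterior variance = α'/β'² = 277/(11025/4) = 1108/11025.

1108/11025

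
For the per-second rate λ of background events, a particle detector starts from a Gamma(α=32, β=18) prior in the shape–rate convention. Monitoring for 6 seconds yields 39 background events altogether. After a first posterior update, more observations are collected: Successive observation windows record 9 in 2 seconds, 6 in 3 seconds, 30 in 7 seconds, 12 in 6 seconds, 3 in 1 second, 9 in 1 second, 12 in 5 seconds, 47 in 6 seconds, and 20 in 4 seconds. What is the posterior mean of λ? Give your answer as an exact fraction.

219/59

Total count 39 over total exposure 6 seconds.
After the first batch: Gamma(32 + 39, 18 + 6) = Gamma(71, 24).
Total count: 9 + 6 + 30 + 12 + 3 + 9 + 12 + 47 + 20 = 148.
Total exposure: 2 + 3 + 7 + 6 + 1 + 1 + 5 + 6 + 4 = 35 seconds.
After the second batch: Gamma(71 + 148, 24 + 35) = Gamma(219, 59).
Posterior mean = α'/β' = 219/59.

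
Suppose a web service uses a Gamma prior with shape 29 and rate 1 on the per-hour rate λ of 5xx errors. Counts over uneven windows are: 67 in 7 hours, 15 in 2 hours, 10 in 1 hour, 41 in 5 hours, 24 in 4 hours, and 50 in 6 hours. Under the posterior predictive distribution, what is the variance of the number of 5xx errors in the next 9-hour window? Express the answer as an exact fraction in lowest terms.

Total count: 67 + 15 + 10 + 41 + 24 + 50 = 207.
Total exposure: 7 + 2 + 1 + 5 + 4 + 6 = 25 hours.
By Gamma–Poisson conjugacy, the posterior is Gamma(α + Σx, β + Σt) = Gamma(29 + 207, 1 + 25) = Gamma(236, 26).
The posterior predictive for a window of length T is Negative Binomial with variance T·α'·(β'+T)/β'² = 9·236·35/676 = 18585/169.

18585/169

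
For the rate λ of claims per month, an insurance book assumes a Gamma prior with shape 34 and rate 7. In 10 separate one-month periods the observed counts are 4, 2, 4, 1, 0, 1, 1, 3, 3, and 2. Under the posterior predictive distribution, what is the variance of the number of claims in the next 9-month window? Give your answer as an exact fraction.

Total count: 4 + 2 + 4 + 1 + 0 + 1 + 1 + 3 + 3 + 2 = 21.
Total exposure: 10 months.
The Gamma prior is conjugate for the Poisson rate, so λ | data ~ Gamma(34+21, 7+10) = Gamma(55, 17).
The posterior predictive for a window of length T is Negative Binomial with variance T·α'·(β'+T)/β'² = 9·55·26/289 = 12870/289.

12870/289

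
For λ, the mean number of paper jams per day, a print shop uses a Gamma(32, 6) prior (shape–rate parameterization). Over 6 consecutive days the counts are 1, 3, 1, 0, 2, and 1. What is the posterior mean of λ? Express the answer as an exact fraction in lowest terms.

Total count: 1 + 3 + 1 + 0 + 2 + 1 = 8.
Total exposure: 6 days.
Conjugate update: add total count to the shape and total exposure to the rate, giving Gamma(40, 12).
Posterior mean = α'/β' = 40/12 = 10/3.

10/3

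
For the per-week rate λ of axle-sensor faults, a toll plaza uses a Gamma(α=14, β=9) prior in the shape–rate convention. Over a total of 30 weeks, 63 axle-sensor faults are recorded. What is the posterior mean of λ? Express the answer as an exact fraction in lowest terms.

77/39

Total count 63 over total exposure 30 weeks.
The Gamma prior is conjugate for the Poisson rate, so λ | data ~ Gamma(14+63, 9+30) = Gamma(77, 39).
Posterior mean = α'/β' = 77/39.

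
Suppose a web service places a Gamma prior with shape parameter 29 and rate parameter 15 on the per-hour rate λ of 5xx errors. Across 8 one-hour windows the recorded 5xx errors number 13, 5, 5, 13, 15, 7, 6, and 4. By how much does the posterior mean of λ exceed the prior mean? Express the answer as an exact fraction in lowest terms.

788/345

Total count: 13 + 5 + 5 + 13 + 15 + 7 + 6 + 4 = 68.
Total exposure: 8 hours.
Posterior: α' = 29 + 68 = 97, β' = 15 + 8 = 23.
Posterior mean = 97/23 = 97/23; prior mean = 29/15 = 29/15. Difference = 97/23 − 29/15 = 788/345.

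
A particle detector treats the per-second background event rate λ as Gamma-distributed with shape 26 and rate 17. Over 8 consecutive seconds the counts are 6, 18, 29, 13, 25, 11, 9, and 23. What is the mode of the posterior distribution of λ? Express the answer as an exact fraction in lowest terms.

Total count: 6 + 18 + 29 + 13 + 25 + 11 + 9 + 23 = 134.
Total exposure: 8 seconds.
Conjugate update: add total count to the shape and total exposure to the rate, giving Gamma(160, 25).
Posterior mode = (α'−1)/β' = 159/25.

159/25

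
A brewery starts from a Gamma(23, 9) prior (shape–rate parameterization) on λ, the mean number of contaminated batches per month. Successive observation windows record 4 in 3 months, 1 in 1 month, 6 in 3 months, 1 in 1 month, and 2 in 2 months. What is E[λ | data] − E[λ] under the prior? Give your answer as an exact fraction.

Total count: 4 + 1 + 6 + 1 + 2 = 14.
Total exposure: 3 + 1 + 3 + 1 + 2 = 10 months.
By Gamma–Poisson conjugacy, the posterior is Gamma(α + Σx, β + Σt) = Gamma(23 + 14, 9 + 10) = Gamma(37, 19).
Posterior mean = 37/19 = 37/19; prior mean = 23/9 = 23/9. Difference = 37/19 − 23/9 = -104/171.

-104/171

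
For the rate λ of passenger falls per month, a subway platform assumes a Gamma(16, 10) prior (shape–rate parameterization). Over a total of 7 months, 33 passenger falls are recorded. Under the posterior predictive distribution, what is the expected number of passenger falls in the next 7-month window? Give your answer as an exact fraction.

Total count 33 over total exposure 7 months.
By Gamma–Poisson conjugacy, the posterior is Gamma(α + Σx, β + Σt) = Gamma(16 + 33, 10 + 7) = Gamma(49, 17).
Predictive mean over a 7-month window = T·E[λ|data] = 7·49/17 = 343/17.

343/17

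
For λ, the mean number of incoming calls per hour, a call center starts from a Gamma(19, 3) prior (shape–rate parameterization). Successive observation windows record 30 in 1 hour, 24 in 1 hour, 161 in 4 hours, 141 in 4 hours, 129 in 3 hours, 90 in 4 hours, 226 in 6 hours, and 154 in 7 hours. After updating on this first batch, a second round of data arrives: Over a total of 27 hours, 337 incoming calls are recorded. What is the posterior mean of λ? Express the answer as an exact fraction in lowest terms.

Total count: 30 + 24 + 161 + 141 + 129 + 90 + 226 + 154 = 955.
Total exposure: 1 + 1 + 4 + 4 + 3 + 4 + 6 + 7 = 30 hours.
After the first batch: Gamma(19 + 955, 3 + 30) = Gamma(974, 33).
Total count 337 over total exposure 27 hours.
After the second batch: Gamma(974 + 337, 33 + 27) = Gamma(1311, 60).
Posterior mean = α'/β' = 1311/60 = 437/20.

437/20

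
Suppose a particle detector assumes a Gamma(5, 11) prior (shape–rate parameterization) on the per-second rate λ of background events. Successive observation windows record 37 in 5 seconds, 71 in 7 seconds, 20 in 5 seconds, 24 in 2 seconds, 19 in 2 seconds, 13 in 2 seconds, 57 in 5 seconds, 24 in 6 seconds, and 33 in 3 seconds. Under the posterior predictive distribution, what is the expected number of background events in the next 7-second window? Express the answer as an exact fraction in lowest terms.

Total count: 37 + 71 + 20 + 24 + 19 + 13 + 57 + 24 + 33 = 298.
Total exposure: 5 + 7 + 5 + 2 + 2 + 2 + 5 + 6 + 3 = 37 seconds.
Posterior: α' = 5 + 298 = 303, β' = 11 + 37 = 48.
Predictive mean over a 7-second window = T·E[λ|data] = 7·303/48 = 707/16.

707/16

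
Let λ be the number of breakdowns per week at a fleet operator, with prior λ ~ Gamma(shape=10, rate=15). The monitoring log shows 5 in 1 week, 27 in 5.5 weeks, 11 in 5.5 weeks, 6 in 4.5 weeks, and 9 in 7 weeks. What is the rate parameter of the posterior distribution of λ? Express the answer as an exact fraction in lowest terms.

77/2

Total count: 5 + 27 + 11 + 6 + 9 = 58.
Total exposure: 1 + 5.5 + 5.5 + 4.5 + 7 = 23.5 weeks.
Gamma(α, β) with Poisson data over total exposure Σt gives posterior Gamma(α+Σx, β+Σt) = Gamma(68, 77/2).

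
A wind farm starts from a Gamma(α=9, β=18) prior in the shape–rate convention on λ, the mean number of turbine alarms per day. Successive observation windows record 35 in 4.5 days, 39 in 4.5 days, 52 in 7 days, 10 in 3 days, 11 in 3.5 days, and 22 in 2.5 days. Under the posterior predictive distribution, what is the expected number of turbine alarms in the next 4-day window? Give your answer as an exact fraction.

Total count: 35 + 39 + 52 + 10 + 11 + 22 = 169.
Total exposure: 4.5 + 4.5 + 7 + 3 + 3.5 + 2.5 = 25 days.
Posterior: α' = 9 + 169 = 178, β' = 18 + 25 = 43.
Predictive mean over a 4-day window = T·E[λ|data] = 4·178/43 = 712/43.

712/43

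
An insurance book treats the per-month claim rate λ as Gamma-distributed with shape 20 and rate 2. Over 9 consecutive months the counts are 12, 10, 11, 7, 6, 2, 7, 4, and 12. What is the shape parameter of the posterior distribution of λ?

91

Total count: 12 + 10 + 11 + 7 + 6 + 2 + 7 + 4 + 12 = 71.
Total exposure: 9 months.
The Gamma prior is conjugate for the Poisson rate, so λ | data ~ Gamma(20+71, 2+9) = Gamma(91, 11).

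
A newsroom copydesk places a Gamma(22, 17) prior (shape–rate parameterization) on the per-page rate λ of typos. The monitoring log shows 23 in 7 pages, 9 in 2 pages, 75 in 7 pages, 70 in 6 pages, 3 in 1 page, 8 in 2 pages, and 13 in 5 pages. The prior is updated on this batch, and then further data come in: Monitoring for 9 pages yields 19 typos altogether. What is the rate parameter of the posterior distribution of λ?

Total count: 23 + 9 + 75 + 70 + 3 + 8 + 13 = 201.
Total exposure: 7 + 2 + 7 + 6 + 1 + 2 + 5 = 30 pages.
After the first batch: Gamma(22 + 201, 17 + 30) = Gamma(223, 47).
Total count 19 over total exposure 9 pages.
After the second batch: Gamma(223 + 19, 47 + 9) = Gamma(242, 56).

56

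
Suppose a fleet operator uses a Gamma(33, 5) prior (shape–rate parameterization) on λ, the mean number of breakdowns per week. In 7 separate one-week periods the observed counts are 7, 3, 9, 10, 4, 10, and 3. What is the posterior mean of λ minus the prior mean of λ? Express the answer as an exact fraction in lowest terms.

Total count: 7 + 3 + 9 + 10 + 4 + 10 + 3 = 46.
Total exposure: 7 weeks.
By Gamma–Poisson conjugacy, the posterior is Gamma(α + Σx, β + Σt) = Gamma(33 + 46, 5 + 7) = Gamma(79, 12).
Posterior mean = 79/12 = 79/12; prior mean = 33/5 = 33/5. Difference = 79/12 − 33/5 = -1/60.

-1/60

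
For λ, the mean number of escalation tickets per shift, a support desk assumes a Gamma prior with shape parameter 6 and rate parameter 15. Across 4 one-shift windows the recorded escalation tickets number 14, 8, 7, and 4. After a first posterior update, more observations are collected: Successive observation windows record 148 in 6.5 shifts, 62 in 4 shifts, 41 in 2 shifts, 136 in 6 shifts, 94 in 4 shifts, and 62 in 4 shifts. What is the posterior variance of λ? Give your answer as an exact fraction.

Total count: 14 + 8 + 7 + 4 = 33.
Total exposure: 4 shifts.
After the first batch: Gamma(6 + 33, 15 + 4) = Gamma(39, 19).
Total count: 148 + 62 + 41 + 136 + 94 + 62 = 543.
Total exposure: 6.5 + 4 + 2 + 6 + 4 + 4 = 26.5 shifts.
After the second batch: Gamma(39 + 543, 19 + 26.5) = Gamma(582, 91/2).
Posterior variance = α'/β'² = 582/(8281/4) = 2328/8281.

2328/8281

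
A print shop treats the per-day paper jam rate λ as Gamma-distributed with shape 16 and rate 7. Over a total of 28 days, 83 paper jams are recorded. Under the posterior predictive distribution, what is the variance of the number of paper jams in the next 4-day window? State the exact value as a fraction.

15444/1225

Total count 83 over total exposure 28 days.
By Gamma–Poisson conjugacy, the posterior is Gamma(α + Σx, β + Σt) = Gamma(16 + 83, 7 + 28) = Gamma(99, 35).
The posterior predictive for a window of length T is Negative Binomial with variance T·α'·(β'+T)/β'² = 4·99·39/1225 = 15444/1225.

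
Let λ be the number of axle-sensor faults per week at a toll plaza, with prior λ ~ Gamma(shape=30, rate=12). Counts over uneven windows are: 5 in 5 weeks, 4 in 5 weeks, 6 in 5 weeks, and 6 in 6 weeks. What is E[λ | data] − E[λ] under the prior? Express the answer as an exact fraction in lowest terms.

-21/22

Total count: 5 + 4 + 6 + 6 = 21.
Total exposure: 5 + 5 + 5 + 6 = 21 weeks.
Conjugate update: add total count to the shape and total exposure to the rate, giving Gamma(51, 33).
Posterior mean = 51/33 = 17/11; prior mean = 30/12 = 5/2. Difference = 17/11 − 5/2 = -21/22.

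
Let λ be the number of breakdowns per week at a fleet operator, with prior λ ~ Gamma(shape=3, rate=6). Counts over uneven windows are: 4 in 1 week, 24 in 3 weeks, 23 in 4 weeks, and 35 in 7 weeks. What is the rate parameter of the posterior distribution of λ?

21

Total count: 4 + 24 + 23 + 35 = 86.
Total exposure: 1 + 3 + 4 + 7 = 15 weeks.
Conjugate update: add total count to the shape and total exposure to the rate, giving Gamma(89, 21).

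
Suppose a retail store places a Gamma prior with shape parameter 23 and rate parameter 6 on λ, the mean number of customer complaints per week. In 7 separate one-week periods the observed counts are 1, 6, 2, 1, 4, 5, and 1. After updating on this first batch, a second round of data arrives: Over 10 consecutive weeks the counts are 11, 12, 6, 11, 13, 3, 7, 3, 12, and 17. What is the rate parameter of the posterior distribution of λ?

Total count: 1 + 6 + 2 + 1 + 4 + 5 + 1 = 20.
Total exposure: 7 weeks.
After the first batch: Gamma(23 + 20, 6 + 7) = Gamma(43, 13).
Total count: 11 + 12 + 6 + 11 + 13 + 3 + 7 + 3 + 12 + 17 = 95.
Total exposure: 10 weeks.
After the second batch: Gamma(43 + 95, 13 + 10) = Gamma(138, 23).

23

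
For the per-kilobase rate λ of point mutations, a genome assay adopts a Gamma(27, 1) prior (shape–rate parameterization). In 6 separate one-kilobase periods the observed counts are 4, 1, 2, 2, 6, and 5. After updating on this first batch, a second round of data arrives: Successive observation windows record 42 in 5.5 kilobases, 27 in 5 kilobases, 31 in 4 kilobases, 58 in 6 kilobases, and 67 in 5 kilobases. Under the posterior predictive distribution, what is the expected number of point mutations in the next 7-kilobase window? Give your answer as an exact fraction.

3808/65

Total count: 4 + 1 + 2 + 2 + 6 + 5 = 20.
Total exposure: 6 kilobases.
After the first batch: Gamma(27 + 20, 1 + 6) = Gamma(47, 7).
Total count: 42 + 27 + 31 + 58 + 67 = 225.
Total exposure: 5.5 + 5 + 4 + 6 + 5 = 25.5 kilobases.
After the second batch: Gamma(47 + 225, 7 + 25.5) = Gamma(272, 65/2).
Predictive mean over a 7-kilobase window = T·E[λ|data] = 7·272/(65/2) = 3808/65.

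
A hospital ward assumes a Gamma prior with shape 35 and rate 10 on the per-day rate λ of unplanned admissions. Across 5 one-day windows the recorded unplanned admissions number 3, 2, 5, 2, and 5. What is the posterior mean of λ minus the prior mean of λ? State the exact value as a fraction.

-1/30

Total count: 3 + 2 + 5 + 2 + 5 = 17.
Total exposure: 5 days.
Posterior: α' = 35 + 17 = 52, β' = 10 + 5 = 15.
Posterior mean = 52/15 = 52/15; prior mean = 35/10 = 7/2. Difference = 52/15 − 7/2 = -1/30.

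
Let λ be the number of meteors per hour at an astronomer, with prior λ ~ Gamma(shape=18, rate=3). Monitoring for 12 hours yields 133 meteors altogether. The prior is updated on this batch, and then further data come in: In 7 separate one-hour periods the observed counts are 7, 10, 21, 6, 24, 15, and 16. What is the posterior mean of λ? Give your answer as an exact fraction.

Total count 133 over total exposure 12 hours.
After the first batch: Gamma(18 + 133, 3 + 12) = Gamma(151, 15).
Total count: 7 + 10 + 21 + 6 + 24 + 15 + 16 = 99.
Total exposure: 7 hours.
After the second batch: Gamma(151 + 99, 15 + 7) = Gamma(250, 22).
Posterior mean = α'/β' = 250/22 = 125/11.

125/11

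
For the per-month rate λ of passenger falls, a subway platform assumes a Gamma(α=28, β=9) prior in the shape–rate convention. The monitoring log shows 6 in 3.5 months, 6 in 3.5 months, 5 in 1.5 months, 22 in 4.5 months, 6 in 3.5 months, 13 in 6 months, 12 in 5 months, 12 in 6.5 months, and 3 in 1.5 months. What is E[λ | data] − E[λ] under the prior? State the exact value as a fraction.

-458/801

Total count: 6 + 6 + 5 + 22 + 6 + 13 + 12 + 12 + 3 = 85.
Total exposure: 3.5 + 3.5 + 1.5 + 4.5 + 3.5 + 6 + 5 + 6.5 + 1.5 = 35.5 months.
Conjugate update: add total count to the shape and total exposure to the rate, giving Gamma(113, 89/2).
Posterior mean = 113/(89/2) = 226/89; prior mean = 28/9 = 28/9. Difference = 226/89 − 28/9 = -458/801.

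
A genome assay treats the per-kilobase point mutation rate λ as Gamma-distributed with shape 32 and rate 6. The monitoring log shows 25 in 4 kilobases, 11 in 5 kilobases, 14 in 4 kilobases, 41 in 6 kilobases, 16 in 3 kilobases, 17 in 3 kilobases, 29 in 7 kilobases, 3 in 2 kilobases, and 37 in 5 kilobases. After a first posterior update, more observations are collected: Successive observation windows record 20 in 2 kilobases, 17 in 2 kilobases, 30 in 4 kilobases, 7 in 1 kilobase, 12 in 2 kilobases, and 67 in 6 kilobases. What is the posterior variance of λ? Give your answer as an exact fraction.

189/1922

Total count: 25 + 11 + 14 + 41 + 16 + 17 + 29 + 3 + 37 = 193.
Total exposure: 4 + 5 + 4 + 6 + 3 + 3 + 7 + 2 + 5 = 39 kilobases.
After the first batch: Gamma(32 + 193, 6 + 39) = Gamma(225, 45).
Total count: 20 + 17 + 30 + 7 + 12 + 67 = 153.
Total exposure: 2 + 2 + 4 + 1 + 2 + 6 = 17 kilobases.
After the second batch: Gamma(225 + 153, 45 + 17) = Gamma(378, 62).
Posterior variance = α'/β'² = 378/3844 = 189/1922.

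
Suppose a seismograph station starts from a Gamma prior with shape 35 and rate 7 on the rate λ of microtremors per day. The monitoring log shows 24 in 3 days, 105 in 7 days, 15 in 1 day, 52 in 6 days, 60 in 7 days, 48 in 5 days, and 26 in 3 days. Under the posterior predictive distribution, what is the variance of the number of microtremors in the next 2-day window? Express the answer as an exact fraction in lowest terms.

29930/1521

Total count: 24 + 105 + 15 + 52 + 60 + 48 + 26 = 330.
Total exposure: 3 + 7 + 1 + 6 + 7 + 5 + 3 = 32 days.
Conjugate update: add total count to the shape and total exposure to the rate, giving Gamma(365, 39).
The posterior predictive for a window of length T is Negative Binomial with variance T·α'·(β'+T)/β'² = 2·365·41/1521 = 29930/1521.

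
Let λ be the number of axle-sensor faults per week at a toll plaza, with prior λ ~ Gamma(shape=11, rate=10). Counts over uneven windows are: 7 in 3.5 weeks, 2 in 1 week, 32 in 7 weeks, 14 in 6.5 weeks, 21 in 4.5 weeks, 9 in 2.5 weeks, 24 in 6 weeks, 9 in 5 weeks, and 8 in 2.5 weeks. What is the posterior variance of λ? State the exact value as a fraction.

Total count: 7 + 2 + 32 + 14 + 21 + 9 + 24 + 9 + 8 = 126.
Total exposure: 3.5 + 1 + 7 + 6.5 + 4.5 + 2.5 + 6 + 5 + 2.5 = 38.5 weeks.
Posterior: α' = 11 + 126 = 137, β' = 10 + 38.5 = 97/2.
Posterior variance = α'/β'² = 137/(9409/4) = 548/9409.

548/9409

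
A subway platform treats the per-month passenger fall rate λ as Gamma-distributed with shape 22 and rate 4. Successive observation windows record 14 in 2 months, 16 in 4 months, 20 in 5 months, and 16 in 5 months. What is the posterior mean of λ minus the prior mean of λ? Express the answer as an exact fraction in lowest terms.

Total count: 14 + 16 + 20 + 16 = 66.
Total exposure: 2 + 4 + 5 + 5 = 16 months.
Gamma(α, β) with Poisson data over total exposure Σt gives posterior Gamma(α+Σx, β+Σt) = Gamma(88, 20).
Posterior mean = 88/20 = 22/5; prior mean = 22/4 = 11/2. Difference = 22/5 − 11/2 = -11/10.

-11/10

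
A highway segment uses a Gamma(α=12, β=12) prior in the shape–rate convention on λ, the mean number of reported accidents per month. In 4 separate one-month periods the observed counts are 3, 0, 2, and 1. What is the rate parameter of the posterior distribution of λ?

16

Total count: 3 + 0 + 2 + 1 = 6.
Total exposure: 4 months.
Gamma(α, β) with Poisson data over total exposure Σt gives posterior Gamma(α+Σx, β+Σt) = Gamma(18, 16).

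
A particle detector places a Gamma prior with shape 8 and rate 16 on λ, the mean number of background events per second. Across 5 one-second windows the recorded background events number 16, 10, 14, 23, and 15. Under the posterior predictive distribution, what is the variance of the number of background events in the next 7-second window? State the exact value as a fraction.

Total count: 16 + 10 + 14 + 23 + 15 = 78.
Total exposure: 5 seconds.
By Gamma–Poisson conjugacy, the posterior is Gamma(α + Σx, β + Σt) = Gamma(8 + 78, 16 + 5) = Gamma(86, 21).
The posterior predictive for a window of length T is Negative Binomial with variance T·α'·(β'+T)/β'² = 7·86·28/441 = 344/9.

344/9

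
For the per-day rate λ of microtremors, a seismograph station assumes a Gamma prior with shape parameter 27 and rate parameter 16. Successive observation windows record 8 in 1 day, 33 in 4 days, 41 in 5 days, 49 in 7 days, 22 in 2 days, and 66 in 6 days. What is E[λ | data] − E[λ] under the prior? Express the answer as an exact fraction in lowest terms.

Total count: 8 + 33 + 41 + 49 + 22 + 66 = 219.
Total exposure: 1 + 4 + 5 + 7 + 2 + 6 = 25 days.
Posterior: α' = 27 + 219 = 246, β' = 16 + 25 = 41.
Posterior mean = 246/41 = 6; prior mean = 27/16 = 27/16. Difference = 6 − 27/16 = 69/16.

69/16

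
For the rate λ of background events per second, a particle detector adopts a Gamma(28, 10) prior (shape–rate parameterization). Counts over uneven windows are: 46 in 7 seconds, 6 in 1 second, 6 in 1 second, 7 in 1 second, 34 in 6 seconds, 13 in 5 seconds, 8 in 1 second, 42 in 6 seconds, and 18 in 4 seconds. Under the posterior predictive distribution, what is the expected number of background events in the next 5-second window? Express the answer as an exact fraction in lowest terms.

520/21

Total count: 46 + 6 + 6 + 7 + 34 + 13 + 8 + 42 + 18 = 180.
Total exposure: 7 + 1 + 1 + 1 + 6 + 5 + 1 + 6 + 4 = 32 seconds.
By Gamma–Poisson conjugacy, the posterior is Gamma(α + Σx, β + Σt) = Gamma(28 + 180, 10 + 32) = Gamma(208, 42).
Predictive mean over a 5-second window = T·E[λ|data] = 5·208/42 = 520/21.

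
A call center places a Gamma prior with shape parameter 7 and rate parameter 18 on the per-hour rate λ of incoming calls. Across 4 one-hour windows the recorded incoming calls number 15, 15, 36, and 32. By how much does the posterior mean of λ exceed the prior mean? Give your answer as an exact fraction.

434/99

Total count: 15 + 15 + 36 + 32 = 98.
Total exposure: 4 hours.
Gamma(α, β) with Poisson data over total exposure Σt gives posterior Gamma(α+Σx, β+Σt) = Gamma(105, 22).
Posterior mean = 105/22 = 105/22; prior mean = 7/18 = 7/18. Difference = 105/22 − 7/18 = 434/99.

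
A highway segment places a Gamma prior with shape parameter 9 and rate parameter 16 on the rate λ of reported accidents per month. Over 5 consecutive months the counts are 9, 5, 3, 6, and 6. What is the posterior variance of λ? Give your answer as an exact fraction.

Total count: 9 + 5 + 3 + 6 + 6 = 29.
Total exposure: 5 months.
Gamma(α, β) with Poisson data over total exposure Σt gives posterior Gamma(α+Σx, β+Σt) = Gamma(38, 21).
Posterior variance = α'/β'² = 38/441.

38/441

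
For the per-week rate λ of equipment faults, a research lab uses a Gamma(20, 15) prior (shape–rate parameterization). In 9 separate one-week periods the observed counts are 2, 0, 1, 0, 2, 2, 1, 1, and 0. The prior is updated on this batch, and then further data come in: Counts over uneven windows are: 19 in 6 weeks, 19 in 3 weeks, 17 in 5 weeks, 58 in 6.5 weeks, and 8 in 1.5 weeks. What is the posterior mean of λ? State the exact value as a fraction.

Total count: 2 + 0 + 1 + 0 + 2 + 2 + 1 + 1 + 0 = 9.
Total exposure: 9 weeks.
After the first batch: Gamma(20 + 9, 15 + 9) = Gamma(29, 24).
Total count: 19 + 19 + 17 + 58 + 8 = 121.
Total exposure: 6 + 3 + 5 + 6.5 + 1.5 = 22 weeks.
After the second batch: Gamma(29 + 121, 24 + 22) = Gamma(150, 46).
Posterior mean = α'/β' = 150/46 = 75/23.

75/23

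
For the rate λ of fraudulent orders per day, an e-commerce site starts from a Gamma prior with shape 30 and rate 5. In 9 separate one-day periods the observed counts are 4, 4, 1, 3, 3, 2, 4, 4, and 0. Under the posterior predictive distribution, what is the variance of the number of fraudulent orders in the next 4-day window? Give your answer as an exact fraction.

Total count: 4 + 4 + 1 + 3 + 3 + 2 + 4 + 4 + 0 = 25.
Total exposure: 9 days.
Posterior: α' = 30 + 25 = 55, β' = 5 + 9 = 14.
The posterior predictive for a window of length T is Negative Binomial with variance T·α'·(β'+T)/β'² = 4·55·18/196 = 990/49.

990/49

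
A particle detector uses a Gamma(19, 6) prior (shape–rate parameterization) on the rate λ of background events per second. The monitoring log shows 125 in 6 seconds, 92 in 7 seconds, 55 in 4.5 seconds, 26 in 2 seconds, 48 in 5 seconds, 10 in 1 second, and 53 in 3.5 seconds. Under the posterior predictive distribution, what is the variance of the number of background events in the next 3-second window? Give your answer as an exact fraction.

Total count: 125 + 92 + 55 + 26 + 48 + 10 + 53 = 409.
Total exposure: 6 + 7 + 4.5 + 2 + 5 + 1 + 3.5 = 29 seconds.
Gamma(α, β) with Poisson data over total exposure Σt gives posterior Gamma(α+Σx, β+Σt) = Gamma(428, 35).
The posterior predictive for a window of length T is Negative Binomial with variance T·α'·(β'+T)/β'² = 3·428·38/1225 = 48792/1225.

48792/1225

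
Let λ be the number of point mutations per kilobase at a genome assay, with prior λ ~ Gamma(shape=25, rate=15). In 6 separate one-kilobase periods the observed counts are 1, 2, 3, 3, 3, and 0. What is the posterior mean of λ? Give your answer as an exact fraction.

37/21

Total count: 1 + 2 + 3 + 3 + 3 + 0 = 12.
Total exposure: 6 kilobases.
Conjugate update: add total count to the shape and total exposure to the rate, giving Gamma(37, 21).
Posterior mean = α'/β' = 37/21.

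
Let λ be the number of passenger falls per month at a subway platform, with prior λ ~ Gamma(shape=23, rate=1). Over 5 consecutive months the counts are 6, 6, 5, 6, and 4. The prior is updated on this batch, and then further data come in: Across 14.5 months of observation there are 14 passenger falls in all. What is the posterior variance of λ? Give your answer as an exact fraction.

Total count: 6 + 6 + 5 + 6 + 4 = 27.
Total exposure: 5 months.
After the first batch: Gamma(23 + 27, 1 + 5) = Gamma(50, 6).
Total count 14 over total exposure 14.5 months.
After the second batch: Gamma(50 + 14, 6 + 14.5) = Gamma(64, 41/2).
Posterior variance = α'/β'² = 64/(1681/4) = 256/1681.

256/1681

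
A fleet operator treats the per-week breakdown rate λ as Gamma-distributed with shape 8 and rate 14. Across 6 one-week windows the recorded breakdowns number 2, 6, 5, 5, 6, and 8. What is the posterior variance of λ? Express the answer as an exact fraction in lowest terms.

Total count: 2 + 6 + 5 + 5 + 6 + 8 = 32.
Total exposure: 6 weeks.
Conjugate update: add total count to the shape and total exposure to the rate, giving Gamma(40, 20).
Posterior variance = α'/β'² = 40/400 = 1/10.

1/10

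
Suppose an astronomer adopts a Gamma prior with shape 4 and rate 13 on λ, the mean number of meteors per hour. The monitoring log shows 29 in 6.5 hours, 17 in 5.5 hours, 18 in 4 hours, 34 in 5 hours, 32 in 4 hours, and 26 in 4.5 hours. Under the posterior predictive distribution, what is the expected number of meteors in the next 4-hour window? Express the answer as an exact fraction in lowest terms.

256/17

Total count: 29 + 17 + 18 + 34 + 32 + 26 = 156.
Total exposure: 6.5 + 5.5 + 4 + 5 + 4 + 4.5 = 29.5 hours.
The Gamma prior is conjugate for the Poisson rate, so λ | data ~ Gamma(4+156, 13+29.5) = Gamma(160, 85/2).
Predictive mean over a 4-hour window = T·E[λ|data] = 4·160/(85/2) = 256/17.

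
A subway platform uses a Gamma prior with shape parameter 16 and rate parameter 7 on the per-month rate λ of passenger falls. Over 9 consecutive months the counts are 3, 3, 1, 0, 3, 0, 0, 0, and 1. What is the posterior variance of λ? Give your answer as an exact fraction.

27/256

Total count: 3 + 3 + 1 + 0 + 3 + 0 + 0 + 0 + 1 = 11.
Total exposure: 9 months.
Gamma(α, β) with Poisson data over total exposure Σt gives posterior Gamma(α+Σx, β+Σt) = Gamma(27, 16).
Posterior variance = α'/β'² = 27/256.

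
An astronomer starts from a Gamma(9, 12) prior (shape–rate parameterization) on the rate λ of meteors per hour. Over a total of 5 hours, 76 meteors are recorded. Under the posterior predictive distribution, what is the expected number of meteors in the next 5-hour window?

Total count 76 over total exposure 5 hours.
By Gamma–Poisson conjugacy, the posterior is Gamma(α + Σx, β + Σt) = Gamma(9 + 76, 12 + 5) = Gamma(85, 17).
Predictive mean over a 5-hour window = T·E[λ|data] = 5·85/17 = 25.

25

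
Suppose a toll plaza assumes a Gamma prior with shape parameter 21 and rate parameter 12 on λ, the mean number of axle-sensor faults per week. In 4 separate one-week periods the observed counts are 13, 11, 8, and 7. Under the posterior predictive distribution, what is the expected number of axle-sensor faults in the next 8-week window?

30

Total count: 13 + 11 + 8 + 7 = 39.
Total exposure: 4 weeks.
Gamma(α, β) with Poisson data over total exposure Σt gives posterior Gamma(α+Σx, β+Σt) = Gamma(60, 16).
Predictive mean over an 8-week window = T·E[λ|data] = 8·60/16 = 30.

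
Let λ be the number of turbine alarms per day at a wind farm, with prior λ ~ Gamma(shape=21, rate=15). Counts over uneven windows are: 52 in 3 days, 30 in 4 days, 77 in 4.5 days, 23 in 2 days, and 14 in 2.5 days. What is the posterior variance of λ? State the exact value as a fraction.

Total count: 52 + 30 + 77 + 23 + 14 = 196.
Total exposure: 3 + 4 + 4.5 + 2 + 2.5 = 16 days.
Posterior: α' = 21 + 196 = 217, β' = 15 + 16 = 31.
Posterior variance = α'/β'² = 217/961 = 7/31.

7/31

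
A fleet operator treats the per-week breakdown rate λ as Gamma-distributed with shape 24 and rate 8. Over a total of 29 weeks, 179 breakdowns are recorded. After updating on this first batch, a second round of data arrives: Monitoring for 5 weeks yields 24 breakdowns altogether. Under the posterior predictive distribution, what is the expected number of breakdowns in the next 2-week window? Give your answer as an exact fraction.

Total count 179 over total exposure 29 weeks.
After the first batch: Gamma(24 + 179, 8 + 29) = Gamma(203, 37).
Total count 24 over total exposure 5 weeks.
After the second batch: Gamma(203 + 24, 37 + 5) = Gamma(227, 42).
Predictive mean over a 2-week window = T·E[λ|data] = 2·227/42 = 227/21.

227/21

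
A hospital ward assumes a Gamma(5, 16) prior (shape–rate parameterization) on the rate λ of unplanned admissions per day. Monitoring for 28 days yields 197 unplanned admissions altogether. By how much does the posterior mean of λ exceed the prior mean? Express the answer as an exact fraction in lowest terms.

753/176

Total count 197 over total exposure 28 days.
Gamma(α, β) with Poisson data over total exposure Σt gives posterior Gamma(α+Σx, β+Σt) = Gamma(202, 44).
Posterior mean = 202/44 = 101/22; prior mean = 5/16 = 5/16. Difference = 101/22 − 5/16 = 753/176.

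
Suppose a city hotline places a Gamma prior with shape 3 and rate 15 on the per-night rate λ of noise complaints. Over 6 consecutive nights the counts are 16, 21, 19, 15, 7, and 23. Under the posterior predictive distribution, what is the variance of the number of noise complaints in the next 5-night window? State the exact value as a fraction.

13520/441

Total count: 16 + 21 + 19 + 15 + 7 + 23 = 101.
Total exposure: 6 nights.
Posterior: α' = 3 + 101 = 104, β' = 15 + 6 = 21.
The posterior predictive for a window of length T is Negative Binomial with variance T·α'·(β'+T)/β'² = 5·104·26/441 = 13520/441.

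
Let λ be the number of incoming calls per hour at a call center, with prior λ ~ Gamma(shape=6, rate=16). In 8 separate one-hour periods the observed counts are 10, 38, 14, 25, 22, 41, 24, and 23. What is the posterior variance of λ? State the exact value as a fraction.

Total count: 10 + 38 + 14 + 25 + 22 + 41 + 24 + 23 = 197.
Total exposure: 8 hours.
Conjugate update: add total count to the shape and total exposure to the rate, giving Gamma(203, 24).
Posterior variance = α'/β'² = 203/576.

203/576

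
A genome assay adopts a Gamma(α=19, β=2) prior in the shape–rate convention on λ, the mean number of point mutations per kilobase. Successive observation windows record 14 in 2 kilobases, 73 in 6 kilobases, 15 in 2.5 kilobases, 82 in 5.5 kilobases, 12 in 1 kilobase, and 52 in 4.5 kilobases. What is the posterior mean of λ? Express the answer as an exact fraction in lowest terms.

534/47

Total count: 14 + 73 + 15 + 82 + 12 + 52 = 248.
Total exposure: 2 + 6 + 2.5 + 5.5 + 1 + 4.5 = 21.5 kilobases.
By Gamma–Poisson conjugacy, the posterior is Gamma(α + Σx, β + Σt) = Gamma(19 + 248, 2 + 21.5) = Gamma(267, 47/2).
Posterior mean = α'/β' = 267/(47/2) = 534/47.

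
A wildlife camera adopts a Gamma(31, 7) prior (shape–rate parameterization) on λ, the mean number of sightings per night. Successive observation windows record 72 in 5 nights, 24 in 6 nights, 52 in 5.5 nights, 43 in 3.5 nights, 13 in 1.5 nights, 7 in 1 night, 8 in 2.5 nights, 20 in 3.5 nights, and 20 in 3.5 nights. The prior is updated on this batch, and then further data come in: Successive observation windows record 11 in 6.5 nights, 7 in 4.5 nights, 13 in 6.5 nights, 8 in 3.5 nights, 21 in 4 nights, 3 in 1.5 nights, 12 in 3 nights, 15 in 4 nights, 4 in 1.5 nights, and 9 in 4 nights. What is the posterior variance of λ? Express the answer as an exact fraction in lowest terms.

131/2028

Total count: 72 + 24 + 52 + 43 + 13 + 7 + 8 + 20 + 20 = 259.
Total exposure: 5 + 6 + 5.5 + 3.5 + 1.5 + 1 + 2.5 + 3.5 + 3.5 = 32 nights.
After the first batch: Gamma(31 + 259, 7 + 32) = Gamma(290, 39).
Total count: 11 + 7 + 13 + 8 + 21 + 3 + 12 + 15 + 4 + 9 = 103.
Total exposure: 6.5 + 4.5 + 6.5 + 3.5 + 4 + 1.5 + 3 + 4 + 1.5 + 4 = 39 nights.
After the second batch: Gamma(290 + 103, 39 + 39) = Gamma(393, 78).
Posterior variance = α'/β'² = 393/6084 = 131/2028.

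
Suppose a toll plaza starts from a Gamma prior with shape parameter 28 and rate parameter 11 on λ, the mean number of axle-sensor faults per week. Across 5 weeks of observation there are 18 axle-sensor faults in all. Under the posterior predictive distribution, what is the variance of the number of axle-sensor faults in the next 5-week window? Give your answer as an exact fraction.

Total count 18 over total exposure 5 weeks.
By Gamma–Poisson conjugacy, the posterior is Gamma(α + Σx, β + Σt) = Gamma(28 + 18, 11 + 5) = Gamma(46, 16).
The posterior predictive for a window of length T is Negative Binomial with variance T·α'·(β'+T)/β'² = 5·46·21/256 = 2415/128.

2415/128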